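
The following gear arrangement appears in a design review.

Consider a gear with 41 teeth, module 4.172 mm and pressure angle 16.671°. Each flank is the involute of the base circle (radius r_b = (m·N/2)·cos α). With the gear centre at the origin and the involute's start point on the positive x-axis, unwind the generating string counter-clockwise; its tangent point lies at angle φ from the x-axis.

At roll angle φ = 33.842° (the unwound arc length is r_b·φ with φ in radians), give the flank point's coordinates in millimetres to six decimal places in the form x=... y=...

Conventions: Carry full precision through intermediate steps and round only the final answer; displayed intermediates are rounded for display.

recognized (one wheel, involute flank): single-mesh tooth geometry, m = 4.172, N = 41
pitch radius r_p = m·N/2 = 4.172·41/2 = 85.526000
base radius r_b = r_p·cos α = 85.526000·cos 16.671° = 81.931156
roll angle φ = 33.842° = 0.59065433 rad
x = r_b·(cos φ + φ·sin φ) = 95.000369
y = r_b·(sin φ − φ·cos φ) = 5.433759

x=95.000369 y=5.433759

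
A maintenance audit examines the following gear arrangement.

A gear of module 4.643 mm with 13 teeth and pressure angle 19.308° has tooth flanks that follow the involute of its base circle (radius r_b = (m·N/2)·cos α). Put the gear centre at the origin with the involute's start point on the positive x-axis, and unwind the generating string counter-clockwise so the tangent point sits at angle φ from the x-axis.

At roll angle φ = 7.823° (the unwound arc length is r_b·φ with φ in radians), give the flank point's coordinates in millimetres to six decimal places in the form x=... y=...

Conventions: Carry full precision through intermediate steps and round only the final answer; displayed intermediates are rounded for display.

single-mesh involute tooth geometry (13T wheel at module 4.643)
pitch radius r_p = m·N/2 = 4.643·13/2 = 30.179500
base radius r_b = r_p·cos α = 30.179500·cos 19.308° = 28.482048
roll angle φ = 7.823° = 0.13653711 rad
x = r_b·(cos φ + φ·sin φ) = 28.746298
y = r_b·(sin φ − φ·cos φ) = 0.024121

x=28.746298 y=0.024121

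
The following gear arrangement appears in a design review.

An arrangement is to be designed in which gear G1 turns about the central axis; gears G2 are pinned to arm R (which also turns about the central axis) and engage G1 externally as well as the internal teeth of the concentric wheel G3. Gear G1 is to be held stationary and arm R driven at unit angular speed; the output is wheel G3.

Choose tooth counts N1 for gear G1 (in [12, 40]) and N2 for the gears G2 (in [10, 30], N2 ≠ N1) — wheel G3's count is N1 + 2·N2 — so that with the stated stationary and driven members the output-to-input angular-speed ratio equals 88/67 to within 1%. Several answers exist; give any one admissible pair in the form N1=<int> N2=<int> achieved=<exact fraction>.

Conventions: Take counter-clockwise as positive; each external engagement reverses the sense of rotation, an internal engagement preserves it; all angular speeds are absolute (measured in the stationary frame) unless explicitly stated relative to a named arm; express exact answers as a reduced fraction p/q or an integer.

class = planetary set [ratio 88/67 wanted; Willis about the carrier]
Willis with ω_sun = 0: ω_ring/ω_arm = (N1+N3)/N3; set equal to 88/67  ⇒  N3/N1 = 1/(88/67 − 1) = 67/21
N3 = N1 + 2·N2  ⇒  N2/N1 = (N3/N1 − 1)/2 = (67/21 − 1)/2 = 23/21
smallest multiple with N1 ≥ 12 and N2 ≥ 10: k = 1  ⇒  N1 = 1·21 = 21, N2 = 1·23 = 23 (N1 ≤ 40, N2 ≤ 30, N2 ≠ N1 ✓), N3 = 21 + 2·23 = 67
check: (N1+N3)/N3 with N1 = 21, N3 = 67 gives 88/67; |achieved − target| = 0 ≤ 22/1675 ✓

N1=21 N2=23 achieved=88/67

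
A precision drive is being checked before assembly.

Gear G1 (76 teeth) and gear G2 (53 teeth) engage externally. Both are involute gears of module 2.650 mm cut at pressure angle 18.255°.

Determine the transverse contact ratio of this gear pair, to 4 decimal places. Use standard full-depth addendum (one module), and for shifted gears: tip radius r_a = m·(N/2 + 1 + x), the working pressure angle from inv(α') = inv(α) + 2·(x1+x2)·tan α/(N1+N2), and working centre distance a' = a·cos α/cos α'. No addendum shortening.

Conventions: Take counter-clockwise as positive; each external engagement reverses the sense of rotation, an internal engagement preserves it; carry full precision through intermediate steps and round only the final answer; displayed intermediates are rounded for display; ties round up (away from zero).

1.9005

single-mesh involute tooth geometry (76T engaging 53T at module 2.650)
base radii: r_b1 = 95.631950, r_b2 = 66.690702
tip radii: r_a1 = 103.350000, r_a2 = 72.875000
no profile shift: α' = α, a' = a
action lengths: √(r_a1²−r_b1²) = 39.188681, √(r_a2²−r_b2²) = 29.378835
base pitch p_b = π·m·cos α = 7.906227
CR = (39.188681 + 29.378835 − 170.925000·sin 18.25500°)/7.906227 = 1.900505
contact ratio ≈ 1.9005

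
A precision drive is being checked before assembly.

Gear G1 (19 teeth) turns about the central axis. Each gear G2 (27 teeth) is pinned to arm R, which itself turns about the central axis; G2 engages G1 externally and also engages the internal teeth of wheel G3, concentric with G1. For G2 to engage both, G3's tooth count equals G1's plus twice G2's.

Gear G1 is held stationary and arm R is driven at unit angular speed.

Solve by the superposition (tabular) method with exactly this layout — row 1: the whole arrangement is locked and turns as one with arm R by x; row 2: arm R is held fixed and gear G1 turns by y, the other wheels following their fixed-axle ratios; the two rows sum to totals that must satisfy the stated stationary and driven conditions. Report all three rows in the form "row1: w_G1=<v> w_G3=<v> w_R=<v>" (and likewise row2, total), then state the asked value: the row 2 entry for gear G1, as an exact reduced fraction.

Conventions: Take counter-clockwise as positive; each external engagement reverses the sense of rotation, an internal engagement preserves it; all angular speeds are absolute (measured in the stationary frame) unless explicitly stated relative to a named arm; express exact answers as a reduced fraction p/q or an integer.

topology: planetary set — G1 19T / G2 27T / G3 73T, arm = carrier (Willis)
row 1: whole set turns with the arm by x
superposition row 2 [arm held]: sun y, ring −(19/73)·y, arm 0
boundary: total ω_sun = x + y = 0 and total ω_arm = x = 1  ⇒  y = -1, x = 1
row 2 ring = −(19/73)·(-1) = 19/73
totals (row 1 + row 2): sun 1 + (-1) = 0, ring 1 + 19/73 = 92/73, arm 1 + 0 = 1
asked cell (row2, sun) = -1

row1: w_G1=1 w_G3=1 w_R=1
row2: w_G1=-1 w_G3=19/73 w_R=0
total: w_G1=0 w_G3=92/73 w_R=1
asked value: -1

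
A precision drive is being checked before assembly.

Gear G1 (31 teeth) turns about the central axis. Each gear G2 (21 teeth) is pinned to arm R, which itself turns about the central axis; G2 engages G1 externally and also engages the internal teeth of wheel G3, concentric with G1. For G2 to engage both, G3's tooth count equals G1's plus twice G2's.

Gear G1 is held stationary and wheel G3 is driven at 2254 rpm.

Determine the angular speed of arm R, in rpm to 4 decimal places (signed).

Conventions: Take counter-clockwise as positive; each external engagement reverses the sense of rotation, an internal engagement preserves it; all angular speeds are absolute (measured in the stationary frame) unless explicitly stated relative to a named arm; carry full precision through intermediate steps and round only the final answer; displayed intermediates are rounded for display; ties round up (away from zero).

class = planetary set [G3 = 31+2·21 = 73; Willis about the carrier]
normalise by the input: solve with ω_ring = 1, then scale by 2254 rpm
ring teeth: 31 + 2·21 = 73
31(ω_sun−ω_arm) = −73(ω_ring−ω_arm),  ω_sun = 0, ω_ring = 1
31(0−ω_arm) = −73(1−ω_arm)  ⇒  104·ω_arm = 73  ⇒  ω_arm = 73/104
scale: ω_arm = 73/104 × 2254 rpm = +1582.1346 rpm

+1582.1346 rpm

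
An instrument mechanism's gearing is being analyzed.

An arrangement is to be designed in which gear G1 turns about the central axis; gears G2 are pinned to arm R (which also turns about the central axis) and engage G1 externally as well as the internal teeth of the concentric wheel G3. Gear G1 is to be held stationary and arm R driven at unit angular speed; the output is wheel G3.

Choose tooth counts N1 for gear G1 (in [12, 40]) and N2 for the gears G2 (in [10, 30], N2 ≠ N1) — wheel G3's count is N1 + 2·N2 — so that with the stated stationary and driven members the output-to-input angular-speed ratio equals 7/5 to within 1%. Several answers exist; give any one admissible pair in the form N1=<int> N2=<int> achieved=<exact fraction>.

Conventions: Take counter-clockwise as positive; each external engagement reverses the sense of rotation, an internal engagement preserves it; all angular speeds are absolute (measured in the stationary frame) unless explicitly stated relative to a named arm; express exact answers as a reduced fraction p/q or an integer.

class = planetary set [ratio 7/5 wanted; Willis about the carrier]
Willis with ω_sun = 0: ω_ring/ω_arm = (N1+N3)/N3; set equal to 7/5  ⇒  N3/N1 = 1/(7/5 − 1) = 5/2
N3 = N1 + 2·N2  ⇒  N2/N1 = (N3/N1 − 1)/2 = (5/2 − 1)/2 = 3/4
smallest multiple with N1 ≥ 12 and N2 ≥ 10: k = 4  ⇒  N1 = 4·4 = 16, N2 = 4·3 = 12 (N1 ≤ 40, N2 ≤ 30, N2 ≠ N1 ✓), N3 = 16 + 2·12 = 40
check: (N1+N3)/N3 with N1 = 16, N3 = 40 gives 7/5; |achieved − target| = 0 ≤ 7/500 ✓

N1=16 N2=12 achieved=7/5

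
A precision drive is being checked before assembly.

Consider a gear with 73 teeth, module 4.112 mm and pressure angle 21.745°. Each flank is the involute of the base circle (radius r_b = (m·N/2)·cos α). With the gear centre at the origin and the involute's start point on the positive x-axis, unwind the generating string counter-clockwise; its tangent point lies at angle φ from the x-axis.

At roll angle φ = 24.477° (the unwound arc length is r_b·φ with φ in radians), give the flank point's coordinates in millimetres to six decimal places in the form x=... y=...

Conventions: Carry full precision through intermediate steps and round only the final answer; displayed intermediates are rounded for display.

x=151.554686 y=3.557348

recognized (one wheel, involute flank): single-mesh tooth geometry, m = 4.112, N = 73
pitch radius r_p = m·N/2 = 4.112·73/2 = 150.088000
base radius r_b = r_p·cos α = 150.088000·cos 21.745° = 139.408021
roll angle φ = 24.477° = 0.42720424 rad
x = r_b·(cos φ + φ·sin φ) = 151.554686
y = r_b·(sin φ − φ·cos φ) = 3.557348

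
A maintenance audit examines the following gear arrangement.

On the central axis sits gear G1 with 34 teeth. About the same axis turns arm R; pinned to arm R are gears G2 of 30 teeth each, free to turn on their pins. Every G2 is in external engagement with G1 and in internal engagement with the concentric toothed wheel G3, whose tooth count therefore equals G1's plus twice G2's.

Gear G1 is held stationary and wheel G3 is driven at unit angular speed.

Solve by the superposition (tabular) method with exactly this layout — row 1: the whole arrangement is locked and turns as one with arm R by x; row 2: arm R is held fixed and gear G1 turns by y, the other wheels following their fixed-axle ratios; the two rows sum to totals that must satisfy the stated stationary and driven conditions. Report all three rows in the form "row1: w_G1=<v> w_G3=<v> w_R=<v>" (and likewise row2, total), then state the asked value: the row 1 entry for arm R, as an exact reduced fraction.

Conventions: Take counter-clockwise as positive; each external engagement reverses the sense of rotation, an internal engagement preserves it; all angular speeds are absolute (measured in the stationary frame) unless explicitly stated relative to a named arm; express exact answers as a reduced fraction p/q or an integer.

topology: planetary set — G1 34T / G2 30T / G3 94T, arm = carrier (Willis)
row 1 (train locked, turned with arm): all members turn x
row 2 — arm fixed, fixed-axis ratios: sun y, ring −(34/94)·y, arm 0
boundary: total ω_sun = x + y = 0 and total ω_ring = x − (34/94)·y = 1  ⇒  y = -47/64, x = 47/64
row 2 ring = −(34/94)·(-47/64) = 17/64
totals (row 1 + row 2): sun 47/64 + (-47/64) = 0, ring 47/64 + 17/64 = 1, arm 47/64 + 0 = 47/64
asked cell (row1, arm) = 47/64

row1: w_G1=47/64 w_G3=47/64 w_R=47/64
row2: w_G1=-47/64 w_G3=17/64 w_R=0
total: w_G1=0 w_G3=1 w_R=47/64
asked value: 47/64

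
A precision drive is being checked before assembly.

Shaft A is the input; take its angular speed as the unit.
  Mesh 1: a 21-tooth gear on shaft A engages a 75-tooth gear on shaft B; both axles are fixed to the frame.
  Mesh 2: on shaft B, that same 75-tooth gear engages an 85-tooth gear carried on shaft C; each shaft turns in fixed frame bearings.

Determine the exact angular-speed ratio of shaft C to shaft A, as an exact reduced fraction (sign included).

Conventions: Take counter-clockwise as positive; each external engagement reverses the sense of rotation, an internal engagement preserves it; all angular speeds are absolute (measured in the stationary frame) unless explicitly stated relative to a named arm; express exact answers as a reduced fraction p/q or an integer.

21/85

class = fixed-axis compound train [2 meshes; 2 ratios multiply, 2 sense flips]
mesh 1 [21T→75T]: running ratio 7/25, sense −
mesh 2 [75T→85T]: running ratio 21/85, sense +
ω_out/ω_in = 21/85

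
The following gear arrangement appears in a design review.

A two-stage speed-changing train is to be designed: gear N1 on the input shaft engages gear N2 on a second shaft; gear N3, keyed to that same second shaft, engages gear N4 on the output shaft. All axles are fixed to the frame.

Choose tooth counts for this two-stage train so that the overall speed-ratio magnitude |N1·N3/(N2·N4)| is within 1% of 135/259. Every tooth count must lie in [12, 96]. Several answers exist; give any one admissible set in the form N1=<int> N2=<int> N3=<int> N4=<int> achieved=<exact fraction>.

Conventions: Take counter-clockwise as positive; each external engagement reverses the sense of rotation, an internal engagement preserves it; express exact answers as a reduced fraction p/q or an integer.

N1=15 N2=14 N3=18 N4=37 achieved=135/259

design class (target 135/259): fixed-axis compound train
target = 135/259 in lowest terms: an exact hit needs N1·N3 = k·135 and N2·N4 = k·259 for one integer k, every count in [12, 96]; additionally prefer no 1:1 stage (N1 ≠ N2, N3 ≠ N4)
k = 1: no 1:1-free in-range split of k·135 and k·259 into factor pairs; take k = 2
k = 2: N1·N3 = 270 = 15·18, N2·N4 = 518 = 14·37
achieved = 15·18/(14·37) = 135/259; |achieved − target| = 0 ≤ 27/5180 ✓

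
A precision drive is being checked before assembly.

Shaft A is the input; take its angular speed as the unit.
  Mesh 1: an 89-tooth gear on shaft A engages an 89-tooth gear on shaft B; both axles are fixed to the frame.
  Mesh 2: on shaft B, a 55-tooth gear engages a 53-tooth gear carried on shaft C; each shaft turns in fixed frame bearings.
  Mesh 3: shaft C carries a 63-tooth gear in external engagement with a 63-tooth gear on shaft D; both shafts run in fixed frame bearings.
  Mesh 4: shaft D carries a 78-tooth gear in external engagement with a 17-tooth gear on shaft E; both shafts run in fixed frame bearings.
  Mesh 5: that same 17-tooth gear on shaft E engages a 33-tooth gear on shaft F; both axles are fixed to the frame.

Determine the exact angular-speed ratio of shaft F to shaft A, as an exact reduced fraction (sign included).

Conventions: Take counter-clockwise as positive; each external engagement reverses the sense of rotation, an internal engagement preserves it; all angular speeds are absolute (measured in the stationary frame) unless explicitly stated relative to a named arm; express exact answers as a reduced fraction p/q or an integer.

class = fixed-axis compound train [5 meshes; 5 ratios multiply, 5 sense flips]
mesh 1 [89T→89T]: running ratio 1, sense −
mesh 2 [55T→53T]: running ratio 55/53, sense +
mesh 3 [63T→63T]: running ratio 55/53, sense −
mesh 4 [78T→17T]: running ratio 4290/901, sense +
mesh 5 [17T→33T]: running ratio 130/53, sense −
ω_out/ω_in = -130/53

-130/53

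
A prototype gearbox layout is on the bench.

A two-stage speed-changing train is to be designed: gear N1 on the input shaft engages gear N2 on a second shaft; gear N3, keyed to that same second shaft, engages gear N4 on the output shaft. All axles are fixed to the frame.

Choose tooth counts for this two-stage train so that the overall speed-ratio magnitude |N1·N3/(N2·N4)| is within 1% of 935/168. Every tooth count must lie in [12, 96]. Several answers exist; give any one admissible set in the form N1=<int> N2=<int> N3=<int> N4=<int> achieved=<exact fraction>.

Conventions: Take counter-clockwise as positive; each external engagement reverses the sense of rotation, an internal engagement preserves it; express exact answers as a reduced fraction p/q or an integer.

N1=17 N2=12 N3=55 N4=14 achieved=935/168

2-stage fixed-axis compound train for ratio 935/168
target = 935/168 in lowest terms: an exact hit needs N1·N3 = k·935 and N2·N4 = k·168 for one integer k, every count in [12, 96]; additionally prefer no 1:1 stage (N1 ≠ N2, N3 ≠ N4)
k = 1: N1·N3 = 935 = 17·55, N2·N4 = 168 = 12·14
achieved = 17·55/(12·14) = 935/168; |achieved − target| = 0 ≤ 187/3360 ✓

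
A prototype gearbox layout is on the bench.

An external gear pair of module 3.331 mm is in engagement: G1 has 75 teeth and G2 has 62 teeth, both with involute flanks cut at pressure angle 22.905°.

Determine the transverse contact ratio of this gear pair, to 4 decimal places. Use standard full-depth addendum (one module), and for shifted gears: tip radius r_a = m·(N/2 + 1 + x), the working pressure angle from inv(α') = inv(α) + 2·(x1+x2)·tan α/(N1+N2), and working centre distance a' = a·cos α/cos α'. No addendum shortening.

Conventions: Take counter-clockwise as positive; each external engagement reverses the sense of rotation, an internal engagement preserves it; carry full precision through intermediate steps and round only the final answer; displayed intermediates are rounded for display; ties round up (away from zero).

topology: single-mesh involute geometry — m = 3.331, 75T/62T pair
base radii: r_b1 = 115.063330, r_b2 = 95.119019
tip radii: r_a1 = 128.243500, r_a2 = 106.592000
no profile shift: α' = α, a' = a
action lengths: √(r_a1²−r_b1²) = 56.628839, √(r_a2²−r_b2²) = 48.106409
base pitch p_b = π·m·cos α = 9.639523
CR = (56.628839 + 48.106409 − 228.173500·sin 22.90500°)/9.639523 = 1.652481
contact ratio ≈ 1.6525

1.6525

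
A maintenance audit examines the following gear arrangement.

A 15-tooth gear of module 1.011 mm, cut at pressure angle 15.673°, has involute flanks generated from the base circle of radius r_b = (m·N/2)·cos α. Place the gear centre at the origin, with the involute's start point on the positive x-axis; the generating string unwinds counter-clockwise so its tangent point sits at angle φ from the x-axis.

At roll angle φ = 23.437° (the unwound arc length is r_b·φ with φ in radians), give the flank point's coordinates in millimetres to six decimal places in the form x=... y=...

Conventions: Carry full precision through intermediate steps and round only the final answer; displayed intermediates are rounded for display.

x=7.886045 y=0.163791

recognized (one wheel, involute flank): single-mesh tooth geometry, m = 1.011, N = 15
pitch radius r_p = m·N/2 = 1.011·15/2 = 7.582500
base radius r_b = r_p·cos α = 7.582500·cos 15.673° = 7.300576
roll angle φ = 23.437° = 0.40905282 rad
x = r_b·(cos φ + φ·sin φ) = 7.886045
y = r_b·(sin φ − φ·cos φ) = 0.163791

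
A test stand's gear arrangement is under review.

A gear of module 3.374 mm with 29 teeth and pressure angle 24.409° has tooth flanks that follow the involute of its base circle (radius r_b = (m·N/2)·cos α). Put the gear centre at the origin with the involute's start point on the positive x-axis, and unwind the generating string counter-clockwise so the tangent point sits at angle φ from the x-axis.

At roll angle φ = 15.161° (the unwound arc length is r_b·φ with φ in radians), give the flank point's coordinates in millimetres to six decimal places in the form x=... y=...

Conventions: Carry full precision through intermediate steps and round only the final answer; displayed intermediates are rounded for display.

single-mesh involute tooth geometry (29T wheel at module 3.374)
pitch radius r_p = m·N/2 = 3.374·29/2 = 48.923000
base radius r_b = r_p·cos α = 48.923000·cos 24.409° = 44.550202
roll angle φ = 15.161° = 0.26460937 rad
x = r_b·(cos φ + φ·sin φ) = 46.082667
y = r_b·(sin φ − φ·cos φ) = 0.273212

x=46.082667 y=0.273212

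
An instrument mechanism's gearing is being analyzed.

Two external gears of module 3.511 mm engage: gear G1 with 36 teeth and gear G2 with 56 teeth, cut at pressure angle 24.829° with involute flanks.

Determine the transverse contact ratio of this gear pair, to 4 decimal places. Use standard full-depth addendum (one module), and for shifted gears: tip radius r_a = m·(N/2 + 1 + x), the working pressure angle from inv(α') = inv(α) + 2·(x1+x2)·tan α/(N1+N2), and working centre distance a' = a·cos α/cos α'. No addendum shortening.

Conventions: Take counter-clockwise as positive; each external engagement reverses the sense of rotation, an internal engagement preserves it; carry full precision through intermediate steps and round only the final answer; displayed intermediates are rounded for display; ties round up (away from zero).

1.5288

recognized (one external pair, fixed centres): single-mesh tooth geometry, m = 3.511, N1 = 36, N2 = 56
base radii: r_b1 = 57.356297, r_b2 = 89.220906
tip radii: r_a1 = 66.709000, r_a2 = 101.819000
no profile shift: α' = α, a' = a
action lengths: √(r_a1²−r_b1²) = 34.063851, √(r_a2²−r_b2²) = 49.058524
base pitch p_b = π·m·cos α = 10.010562
CR = (34.063851 + 49.058524 − 161.506000·sin 24.82900°)/10.010562 = 1.528800
contact ratio ≈ 1.5288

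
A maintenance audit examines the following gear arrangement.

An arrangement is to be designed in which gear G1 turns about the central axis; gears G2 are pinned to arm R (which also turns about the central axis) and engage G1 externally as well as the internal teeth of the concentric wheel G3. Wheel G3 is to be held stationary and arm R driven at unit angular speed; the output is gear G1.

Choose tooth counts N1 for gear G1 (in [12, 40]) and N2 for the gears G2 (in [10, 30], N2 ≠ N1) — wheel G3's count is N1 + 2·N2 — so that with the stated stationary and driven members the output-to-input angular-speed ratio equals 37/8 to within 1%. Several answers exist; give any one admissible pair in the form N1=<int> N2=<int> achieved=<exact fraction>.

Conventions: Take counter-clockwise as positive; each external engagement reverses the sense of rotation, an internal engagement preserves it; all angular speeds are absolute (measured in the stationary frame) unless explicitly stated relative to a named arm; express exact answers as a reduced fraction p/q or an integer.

planetary set to be sized for 37/8 (Willis relation)
Willis with ω_ring = 0: ω_sun/ω_arm = (N1+N3)/N1; set equal to 37/8  ⇒  N3/N1 = 37/8 − 1 = 29/8
N3 = N1 + 2·N2  ⇒  N2/N1 = (N3/N1 − 1)/2 = (29/8 − 1)/2 = 21/16
smallest multiple with N1 ≥ 12 and N2 ≥ 10: k = 1  ⇒  N1 = 1·16 = 16, N2 = 1·21 = 21 (N1 ≤ 40, N2 ≤ 30, N2 ≠ N1 ✓), N3 = 16 + 2·21 = 58
check: (N1+N3)/N1 with N1 = 16, N3 = 58 gives 37/8; |achieved − target| = 0 ≤ 37/800 ✓

N1=16 N2=21 achieved=37/8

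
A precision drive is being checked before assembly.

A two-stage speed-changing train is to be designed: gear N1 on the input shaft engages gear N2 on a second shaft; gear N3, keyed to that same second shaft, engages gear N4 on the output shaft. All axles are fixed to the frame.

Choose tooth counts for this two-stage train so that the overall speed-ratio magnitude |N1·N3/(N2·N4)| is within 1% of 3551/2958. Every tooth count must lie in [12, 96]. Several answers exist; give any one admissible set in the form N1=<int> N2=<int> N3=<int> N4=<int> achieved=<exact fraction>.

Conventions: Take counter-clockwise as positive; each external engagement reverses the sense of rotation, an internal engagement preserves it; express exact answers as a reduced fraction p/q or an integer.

design class (target 3551/2958): fixed-axis compound train
target = 3551/2958 in lowest terms: an exact hit needs N1·N3 = k·3551 and N2·N4 = k·2958 for one integer k, every count in [12, 96]; additionally prefer no 1:1 stage (N1 ≠ N2, N3 ≠ N4)
k = 1: N1·N3 = 3551 = 53·67, N2·N4 = 2958 = 34·87
achieved = 53·67/(34·87) = 3551/2958; |achieved − target| = 0 ≤ 3551/295800 ✓

N1=53 N2=34 N3=67 N4=87 achieved=3551/2958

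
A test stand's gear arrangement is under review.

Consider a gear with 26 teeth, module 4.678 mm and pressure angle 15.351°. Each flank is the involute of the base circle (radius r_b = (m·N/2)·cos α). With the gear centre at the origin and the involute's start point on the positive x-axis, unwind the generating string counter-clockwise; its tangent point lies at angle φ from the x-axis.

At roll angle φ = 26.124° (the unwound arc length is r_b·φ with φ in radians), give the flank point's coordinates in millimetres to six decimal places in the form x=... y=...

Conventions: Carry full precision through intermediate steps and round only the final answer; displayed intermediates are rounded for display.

x=64.426901 y=1.814680

class = single-mesh tooth geometry [base-circle involute, m = 4.678, 26T]
pitch radius r_p = m·N/2 = 4.678·26/2 = 60.814000
base radius r_b = r_p·cos α = 60.814000·cos 15.351° = 58.644288
roll angle φ = 26.124° = 0.45594981 rad
x = r_b·(cos φ + φ·sin φ) = 64.426901
y = r_b·(sin φ − φ·cos φ) = 1.814680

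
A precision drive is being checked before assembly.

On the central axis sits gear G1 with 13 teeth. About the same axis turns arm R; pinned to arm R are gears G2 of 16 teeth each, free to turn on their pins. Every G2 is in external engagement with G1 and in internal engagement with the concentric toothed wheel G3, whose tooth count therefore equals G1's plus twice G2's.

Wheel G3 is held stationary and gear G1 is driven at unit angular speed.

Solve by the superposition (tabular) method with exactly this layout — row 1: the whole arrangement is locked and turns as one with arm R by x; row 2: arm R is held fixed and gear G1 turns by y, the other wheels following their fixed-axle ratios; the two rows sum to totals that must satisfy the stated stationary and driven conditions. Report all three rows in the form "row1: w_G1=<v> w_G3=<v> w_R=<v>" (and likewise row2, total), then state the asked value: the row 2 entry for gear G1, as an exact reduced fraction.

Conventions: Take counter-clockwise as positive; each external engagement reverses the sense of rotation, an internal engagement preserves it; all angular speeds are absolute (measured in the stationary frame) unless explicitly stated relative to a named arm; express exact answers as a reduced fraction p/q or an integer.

recognized (axles ride arm R): planetary set, 13/16/45 teeth
row 1 — lock + rotate with arm: ω_sun = ω_ring = ω_arm = x
row 2: sun turns y, ring = −(13/45)·y, arm 0
boundary: total ω_ring = x − (13/45)·y = 0 and total ω_sun = x + y = 1  ⇒  y = 45/58, x = 13/58
row 2 ring = −(13/45)·45/58 = -13/58
totals (row 1 + row 2): sun 13/58 + 45/58 = 1, ring 13/58 + (-13/58) = 0, arm 13/58 + 0 = 13/58
asked cell (row2, sun) = 45/58

row1: w_G1=13/58 w_G3=13/58 w_R=13/58
row2: w_G1=45/58 w_G3=-13/58 w_R=0
total: w_G1=1 w_G3=0 w_R=13/58
asked value: 45/58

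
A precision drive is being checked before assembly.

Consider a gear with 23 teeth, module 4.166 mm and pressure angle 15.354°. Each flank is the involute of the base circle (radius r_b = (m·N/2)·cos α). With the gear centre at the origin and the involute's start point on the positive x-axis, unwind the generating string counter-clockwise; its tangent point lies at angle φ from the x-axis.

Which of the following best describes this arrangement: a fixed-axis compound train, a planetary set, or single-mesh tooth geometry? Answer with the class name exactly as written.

single-mesh tooth geometry

topology: single-mesh involute geometry — m = 4.166, N = 23
classification: single-mesh tooth geometry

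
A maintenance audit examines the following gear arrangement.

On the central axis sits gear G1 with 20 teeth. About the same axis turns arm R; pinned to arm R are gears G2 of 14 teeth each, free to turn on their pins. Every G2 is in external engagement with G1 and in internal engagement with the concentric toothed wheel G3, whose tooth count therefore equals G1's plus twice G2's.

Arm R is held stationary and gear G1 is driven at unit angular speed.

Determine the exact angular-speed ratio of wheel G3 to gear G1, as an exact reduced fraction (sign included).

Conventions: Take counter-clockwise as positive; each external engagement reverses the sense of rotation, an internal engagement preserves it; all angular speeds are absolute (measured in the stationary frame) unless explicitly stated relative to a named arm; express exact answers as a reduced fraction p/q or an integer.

recognized (axles ride arm R): planetary set, 20/14/48 teeth
ring teeth: 20 + 2·14 = 48
20(ω_sun−ω_arm) = −48(ω_ring−ω_arm),  ω_arm = 0, ω_sun = 1
ω_ring = 0 − (20/48)(1−0) = -5/12
ω_out/ω_in = -5/12

-5/12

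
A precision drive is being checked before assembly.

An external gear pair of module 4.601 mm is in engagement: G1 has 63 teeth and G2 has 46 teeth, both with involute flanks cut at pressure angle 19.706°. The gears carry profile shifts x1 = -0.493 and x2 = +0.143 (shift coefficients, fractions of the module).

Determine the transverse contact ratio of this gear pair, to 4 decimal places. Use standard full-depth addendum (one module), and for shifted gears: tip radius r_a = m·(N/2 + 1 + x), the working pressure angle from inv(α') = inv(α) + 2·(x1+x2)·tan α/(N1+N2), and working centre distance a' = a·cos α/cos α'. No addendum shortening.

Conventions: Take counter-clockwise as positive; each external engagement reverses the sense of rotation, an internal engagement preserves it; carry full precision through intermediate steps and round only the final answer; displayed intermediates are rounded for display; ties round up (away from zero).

1.8390

single-mesh involute tooth geometry (63T engaging 46T at module 4.601)
base radii: r_b1 = 136.443621, r_b2 = 99.625501
tip radii: r_a1 = 147.264207, r_a2 = 111.081943
inv(α') = inv(19.706°) + 2·(-0.493+0.143)·tan α/(63+46) = 0.01193523  ⇒  α' = 18.61480°
a' = a·cos α / cos α' = 250.7545·cos 19.706°/cos 18.61480° = 249.100580
action lengths: √(r_a1²−r_b1²) = 55.406542, √(r_a2²−r_b2²) = 49.132042
base pitch p_b = π·m·cos α = 13.607945
CR = (55.406542 + 49.132042 − 249.100580·sin 18.61480°)/13.607945 = 1.838972
contact ratio ≈ 1.8390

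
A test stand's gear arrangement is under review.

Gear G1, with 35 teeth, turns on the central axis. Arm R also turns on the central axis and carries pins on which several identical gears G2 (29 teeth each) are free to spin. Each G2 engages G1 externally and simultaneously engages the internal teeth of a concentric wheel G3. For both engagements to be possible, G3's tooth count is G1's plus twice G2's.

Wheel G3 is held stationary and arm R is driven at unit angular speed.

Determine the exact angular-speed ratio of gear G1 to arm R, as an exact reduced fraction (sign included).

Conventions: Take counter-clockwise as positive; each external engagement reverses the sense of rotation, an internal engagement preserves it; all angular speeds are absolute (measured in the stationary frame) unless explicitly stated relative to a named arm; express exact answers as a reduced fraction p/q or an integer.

topology: planetary set — G1 35T / G2 29T / G3 93T, arm = carrier (Willis)
ring teeth: 35 + 2·29 = 93
35(ω_sun−ω_arm) = −93(ω_ring−ω_arm),  ω_ring = 0, ω_arm = 1
ω_sun = 1 − (93/35)(0−1) = 128/35
ω_out/ω_in = 128/35

128/35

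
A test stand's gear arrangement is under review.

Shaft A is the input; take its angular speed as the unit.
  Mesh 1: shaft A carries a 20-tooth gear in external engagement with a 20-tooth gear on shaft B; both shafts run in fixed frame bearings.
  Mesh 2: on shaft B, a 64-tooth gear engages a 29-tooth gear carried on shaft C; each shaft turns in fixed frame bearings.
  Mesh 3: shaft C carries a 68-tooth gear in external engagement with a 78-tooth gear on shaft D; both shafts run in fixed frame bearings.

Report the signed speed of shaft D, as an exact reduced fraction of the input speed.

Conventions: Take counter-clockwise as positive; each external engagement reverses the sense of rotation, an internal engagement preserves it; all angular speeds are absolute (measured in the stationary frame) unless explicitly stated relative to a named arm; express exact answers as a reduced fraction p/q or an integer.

3-mesh fixed-axis compound train (all bearings frame-fixed)
mesh 1 [20T→20T]: |ω|/ω_in = 1×20/20 = 1, sense flips to −
mesh 2 [64T→29T]: |ω|/ω_in = 1×64/29 = 64/29, sense flips to +
mesh 3 [68T→78T]: |ω|/ω_in = (64/29)×68/78 = 2176/1131, sense flips to −
signed output speed (× input speed) = -2176/1131

-2176/1131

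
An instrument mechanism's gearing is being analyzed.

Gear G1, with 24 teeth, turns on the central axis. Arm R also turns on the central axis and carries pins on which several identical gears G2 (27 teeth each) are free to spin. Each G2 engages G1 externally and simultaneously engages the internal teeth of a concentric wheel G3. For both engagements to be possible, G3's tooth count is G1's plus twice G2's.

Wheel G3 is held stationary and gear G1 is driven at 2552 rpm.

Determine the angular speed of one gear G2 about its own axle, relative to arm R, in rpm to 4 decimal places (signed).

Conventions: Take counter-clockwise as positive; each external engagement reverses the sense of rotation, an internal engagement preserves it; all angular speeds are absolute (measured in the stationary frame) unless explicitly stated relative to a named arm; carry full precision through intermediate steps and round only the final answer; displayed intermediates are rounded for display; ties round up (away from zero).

recognized (axles ride arm R): planetary set, 24/27/78 teeth
normalise by the input: solve with ω_sun = 1, then scale by 2552 rpm
ring teeth: 24 + 2·27 = 78
24(ω_sun−ω_arm) = −78(ω_ring−ω_arm),  ω_ring = 0, ω_sun = 1
24(1−ω_arm) = −78(0−ω_arm)  ⇒  102·ω_arm = 24  ⇒  ω_arm = 4/17
sun–planet mesh: 24·(1−4/17) = −27·(ω_p−ω_arm)  ⇒  ω_p−ω_arm = -104/153
scale: ω_p−ω_arm = -104/153 × 2552 rpm = -1734.6928 rpm

-1734.6928 rpm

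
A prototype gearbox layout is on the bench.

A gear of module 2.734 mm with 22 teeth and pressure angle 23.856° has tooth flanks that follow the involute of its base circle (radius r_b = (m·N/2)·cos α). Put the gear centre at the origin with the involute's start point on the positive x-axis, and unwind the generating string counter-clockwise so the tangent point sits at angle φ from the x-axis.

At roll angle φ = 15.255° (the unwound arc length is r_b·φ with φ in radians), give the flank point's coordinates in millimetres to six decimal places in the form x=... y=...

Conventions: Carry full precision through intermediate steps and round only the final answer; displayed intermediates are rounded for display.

x=28.462301 y=0.171819

single-mesh involute tooth geometry (22T wheel at module 2.734)
pitch radius r_p = m·N/2 = 2.734·22/2 = 30.074000
base radius r_b = r_p·cos α = 30.074000·cos 23.856° = 27.504622
roll angle φ = 15.255° = 0.26624998 rad
x = r_b·(cos φ + φ·sin φ) = 28.462301
y = r_b·(sin φ − φ·cos φ) = 0.171819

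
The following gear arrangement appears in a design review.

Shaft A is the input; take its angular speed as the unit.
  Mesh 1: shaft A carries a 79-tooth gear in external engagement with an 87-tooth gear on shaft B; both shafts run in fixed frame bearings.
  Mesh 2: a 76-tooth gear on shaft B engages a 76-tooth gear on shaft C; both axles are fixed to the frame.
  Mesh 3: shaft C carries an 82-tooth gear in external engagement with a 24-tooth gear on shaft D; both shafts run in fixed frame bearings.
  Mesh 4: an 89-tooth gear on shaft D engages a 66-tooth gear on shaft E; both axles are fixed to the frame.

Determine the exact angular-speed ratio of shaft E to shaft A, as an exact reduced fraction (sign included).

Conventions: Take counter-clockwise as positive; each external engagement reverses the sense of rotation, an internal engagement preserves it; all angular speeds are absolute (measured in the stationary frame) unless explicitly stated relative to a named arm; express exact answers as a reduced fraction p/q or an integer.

class = fixed-axis compound train [4 meshes; 4 ratios multiply, 4 sense flips]
mesh 1 [79T→87T]: running ratio 79/87, sense −
mesh 2 [76T→76T]: running ratio 79/87, sense +
mesh 3 [82T→24T]: running ratio 3239/1044, sense −
mesh 4 [89T→66T]: running ratio 288271/68904, sense +
ω_out/ω_in = 288271/68904

288271/68904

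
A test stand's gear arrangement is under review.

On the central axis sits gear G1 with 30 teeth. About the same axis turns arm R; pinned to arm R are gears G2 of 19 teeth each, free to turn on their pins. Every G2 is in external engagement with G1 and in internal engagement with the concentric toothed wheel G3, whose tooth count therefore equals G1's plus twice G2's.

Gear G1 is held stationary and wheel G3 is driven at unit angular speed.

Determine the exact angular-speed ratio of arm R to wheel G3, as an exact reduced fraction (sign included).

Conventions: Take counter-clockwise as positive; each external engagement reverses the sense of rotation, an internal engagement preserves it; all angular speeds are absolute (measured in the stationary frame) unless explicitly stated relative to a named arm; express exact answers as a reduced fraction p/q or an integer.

34/49

class = planetary set [G3 = 30+2·19 = 68; Willis about the carrier]
ring teeth: 30 + 2·19 = 68
30(ω_sun−ω_arm) = −68(ω_ring−ω_arm),  ω_sun = 0, ω_ring = 1
30(0−ω_arm) = −68(1−ω_arm)  ⇒  98·ω_arm = 68  ⇒  ω_arm = 34/49
ω_out/ω_in = 34/49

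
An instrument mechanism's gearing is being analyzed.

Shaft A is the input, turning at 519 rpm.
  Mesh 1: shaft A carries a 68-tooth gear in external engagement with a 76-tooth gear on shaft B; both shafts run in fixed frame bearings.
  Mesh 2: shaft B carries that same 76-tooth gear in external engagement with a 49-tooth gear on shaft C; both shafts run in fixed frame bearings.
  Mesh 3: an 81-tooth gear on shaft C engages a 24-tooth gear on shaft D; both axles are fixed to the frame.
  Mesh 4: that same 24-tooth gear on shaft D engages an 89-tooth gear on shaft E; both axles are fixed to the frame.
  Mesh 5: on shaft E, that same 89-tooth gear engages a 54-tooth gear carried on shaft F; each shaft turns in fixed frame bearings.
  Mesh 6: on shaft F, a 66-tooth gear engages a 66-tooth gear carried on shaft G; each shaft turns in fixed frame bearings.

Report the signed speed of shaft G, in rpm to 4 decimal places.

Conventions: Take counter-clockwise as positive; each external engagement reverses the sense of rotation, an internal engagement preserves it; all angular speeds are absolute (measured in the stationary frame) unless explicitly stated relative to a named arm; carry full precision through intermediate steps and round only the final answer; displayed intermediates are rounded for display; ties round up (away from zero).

class = fixed-axis compound train [6 meshes; 6 ratios multiply, 6 sense flips]
mesh 1 [68T→76T]: ω = 519.0000×68/76 = 464.3684 rpm, sense flips to −
mesh 2 [76T→49T]: ω = 464.3684×76/49 = 720.2449 rpm, sense flips to +
mesh 3 [81T→24T]: ω = 720.2449×81/24 = 2430.8265 rpm, sense flips to −
mesh 4 [24T→89T]: ω = 2430.8265×24/89 = 655.5038 rpm, sense flips to +
mesh 5 [89T→54T]: ω = 655.5038×89/54 = 1080.3673 rpm, sense flips to −
mesh 6 [66T→66T]: ω = 1080.3673×66/66 = 1080.3673 rpm, sense flips to +
signed output speed = +1080.3673 rpm

+1080.3673 rpm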